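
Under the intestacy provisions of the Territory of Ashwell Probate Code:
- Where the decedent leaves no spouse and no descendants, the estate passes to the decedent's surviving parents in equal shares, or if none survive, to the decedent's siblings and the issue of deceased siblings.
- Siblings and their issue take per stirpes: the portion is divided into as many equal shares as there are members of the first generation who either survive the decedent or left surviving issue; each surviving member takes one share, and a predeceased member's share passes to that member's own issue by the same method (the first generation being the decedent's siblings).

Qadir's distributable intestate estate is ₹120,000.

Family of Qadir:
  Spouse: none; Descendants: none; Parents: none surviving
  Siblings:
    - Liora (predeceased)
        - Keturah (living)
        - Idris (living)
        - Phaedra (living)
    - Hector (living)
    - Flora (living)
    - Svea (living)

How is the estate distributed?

The entire ₹120,000 passes to the siblings and their issue.
That amount (₹120,000) is divided into 4 shares of ₹30,000: Hector, Flora, and Svea each take ₹30,000; Liora's ₹30,000 share passes to Liora's issue.
Liora's share (₹30,000) is divided into 3 shares of ₹10,000: Keturah, Idris, and Phaedra each take ₹10,000.

Keturah: ₹10,000; Idris: ₹10,000; Phaedra: ₹10,000; Hector: ₹30,000; Flora: ₹30,000; Svea: ₹30,000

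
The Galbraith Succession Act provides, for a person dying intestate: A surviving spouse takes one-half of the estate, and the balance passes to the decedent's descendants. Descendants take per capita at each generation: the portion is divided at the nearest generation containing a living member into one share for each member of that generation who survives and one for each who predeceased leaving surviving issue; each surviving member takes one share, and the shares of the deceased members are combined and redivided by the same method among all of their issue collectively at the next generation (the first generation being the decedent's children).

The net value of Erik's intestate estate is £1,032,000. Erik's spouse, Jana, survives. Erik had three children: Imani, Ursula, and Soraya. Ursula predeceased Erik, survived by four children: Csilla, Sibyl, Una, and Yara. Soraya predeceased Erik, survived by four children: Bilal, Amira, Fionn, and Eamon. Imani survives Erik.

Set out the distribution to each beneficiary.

Jana: £516,000; Imani: £172,000; Csilla: £43,000; Sibyl: £43,000; Una: £43,000; Yara: £43,000; Bilal: £43,000; Amira: £43,000; Fionn: £43,000; Eamon: £43,000

Jana takes one-half of £1,032,000 = £516,000. The remaining £516,000 passes to the descendants.
The descendants' portion (£516,000) is divided at the children's generation into 3 shares of £172,000. Imani takes £172,000. The 2 shares of the deceased (Ursula and Soraya) are combined into a pool of £344,000.
That pool (£344,000) is divided at the grandchildren's generation equally among Csilla, Sibyl, Una, Yara, Bilal, Amira, Fionn, and Eamon: £43,000 each.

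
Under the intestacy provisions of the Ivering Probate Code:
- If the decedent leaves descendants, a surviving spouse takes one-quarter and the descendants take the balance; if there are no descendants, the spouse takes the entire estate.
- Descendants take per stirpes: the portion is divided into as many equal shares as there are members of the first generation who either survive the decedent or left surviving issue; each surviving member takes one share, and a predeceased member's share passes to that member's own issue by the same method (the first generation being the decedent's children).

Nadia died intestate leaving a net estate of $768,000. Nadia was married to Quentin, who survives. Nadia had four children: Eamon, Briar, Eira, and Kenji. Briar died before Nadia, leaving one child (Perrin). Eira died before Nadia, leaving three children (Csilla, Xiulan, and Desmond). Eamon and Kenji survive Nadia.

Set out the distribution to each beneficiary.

Quentin: $192,000; Eamon: $144,000; Perrin: $144,000; Csilla: $48,000; Xiulan: $48,000; Desmond: $48,000; Kenji: $144,000

Quentin takes one-quarter of $768,000 = $192,000. The remaining $576,000 passes to the descendants.
The descendants' portion ($576,000) is divided into 4 shares of $144,000: Eamon and Kenji each take $144,000; Briar's $144,000 share passes to Briar's issue; Eira's $144,000 share passes to Eira's issue.
Briar's share ($144,000) passes entirely to Perrin.
Eira's share ($144,000) is divided into 3 shares of $48,000: Csilla, Xiulan, and Desmond each take $48,000.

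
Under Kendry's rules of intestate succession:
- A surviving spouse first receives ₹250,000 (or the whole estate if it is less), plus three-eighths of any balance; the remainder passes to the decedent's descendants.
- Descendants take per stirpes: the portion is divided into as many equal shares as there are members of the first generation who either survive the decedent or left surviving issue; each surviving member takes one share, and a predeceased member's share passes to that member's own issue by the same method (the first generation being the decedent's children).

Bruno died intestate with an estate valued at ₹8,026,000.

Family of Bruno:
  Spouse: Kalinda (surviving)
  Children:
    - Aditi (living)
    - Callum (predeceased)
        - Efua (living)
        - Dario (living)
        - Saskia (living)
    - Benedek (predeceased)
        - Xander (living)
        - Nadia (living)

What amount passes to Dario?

Kalinda first takes ₹250,000, leaving a balance of ₹7,776,000. Kalinda then takes three-eighths of the balance (₹2,916,000), for a total of ₹3,166,000. The remaining ₹4,860,000 passes to the descendants.
The descendants' portion (₹4,860,000) is divided into 3 shares of ₹1,620,000: Aditi takes ₹1,620,000; Callum's ₹1,620,000 share passes to Callum's issue; Benedek's ₹1,620,000 share passes to Benedek's issue.
Callum's share (₹1,620,000) is divided into 3 shares of ₹540,000: Efua, Dario, and Saskia each take ₹540,000.
Benedek's share (₹1,620,000) is divided into 2 shares of ₹810,000: Xander and Nadia each take ₹810,000.

Dario receives ₹540,000.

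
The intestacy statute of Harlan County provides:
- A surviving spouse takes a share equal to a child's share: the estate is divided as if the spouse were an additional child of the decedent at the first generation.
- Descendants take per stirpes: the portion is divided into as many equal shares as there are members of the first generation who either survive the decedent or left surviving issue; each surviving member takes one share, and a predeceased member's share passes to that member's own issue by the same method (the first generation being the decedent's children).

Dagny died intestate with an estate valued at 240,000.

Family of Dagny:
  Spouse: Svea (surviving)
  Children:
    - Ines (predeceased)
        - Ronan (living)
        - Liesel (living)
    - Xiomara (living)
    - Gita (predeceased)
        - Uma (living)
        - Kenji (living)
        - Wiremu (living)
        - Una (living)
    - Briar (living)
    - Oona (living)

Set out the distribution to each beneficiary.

The spouse counts as an additional share at the children's level, so there are 6 primary shares of 40,000. Svea takes one such share (40,000).
The children's combined portion (200,000) is divided into 5 shares of 40,000: Xiomara, Briar, and Oona each take 40,000; Ines's 40,000 share passes to Ines's issue; Gita's 40,000 share passes to Gita's issue.
Ines's share (40,000) is divided into 2 shares of 20,000: Ronan and Liesel each take 20,000.
Gita's share (40,000) is divided into 4 shares of 10,000: Uma, Kenji, Wiremu, and Una each take 10,000.

Svea: 40,000; Ronan: 20,000; Liesel: 20,000; Xiomara: 40,000; Uma: 10,000; Kenji: 10,000; Wiremu: 10,000; Una: 10,000; Briar: 40,000; Oona: 40,000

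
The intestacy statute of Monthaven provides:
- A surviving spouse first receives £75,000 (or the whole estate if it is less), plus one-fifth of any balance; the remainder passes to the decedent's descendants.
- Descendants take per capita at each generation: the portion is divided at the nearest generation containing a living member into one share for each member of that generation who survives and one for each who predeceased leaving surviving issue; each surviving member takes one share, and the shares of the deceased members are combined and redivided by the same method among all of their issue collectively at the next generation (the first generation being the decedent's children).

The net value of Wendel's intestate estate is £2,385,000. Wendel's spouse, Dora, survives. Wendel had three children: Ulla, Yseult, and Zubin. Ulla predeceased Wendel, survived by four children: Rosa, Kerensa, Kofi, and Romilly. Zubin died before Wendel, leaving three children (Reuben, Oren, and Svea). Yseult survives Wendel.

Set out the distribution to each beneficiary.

Dora: £537,000; Rosa: £176,000; Kerensa: £176,000; Kofi: £176,000; Romilly: £176,000; Yseult: £616,000; Reuben: £176,000; Oren: £176,000; Svea: £176,000

Dora first takes £75,000, leaving a balance of £2,310,000. Dora then takes one-fifth of the balance (£462,000), for a total of £537,000. The remaining £1,848,000 passes to the descendants.
The descendants' portion (£1,848,000) is divided at the children's generation into 3 shares of £616,000. Yseult takes £616,000. The 2 shares of the deceased (Ulla and Zubin) are combined into a pool of £1,232,000.
That pool (£1,232,000) is divided at the grandchildren's generation equally among Rosa, Kerensa, Kofi, Romilly, Reuben, Oren, and Svea: £176,000 each.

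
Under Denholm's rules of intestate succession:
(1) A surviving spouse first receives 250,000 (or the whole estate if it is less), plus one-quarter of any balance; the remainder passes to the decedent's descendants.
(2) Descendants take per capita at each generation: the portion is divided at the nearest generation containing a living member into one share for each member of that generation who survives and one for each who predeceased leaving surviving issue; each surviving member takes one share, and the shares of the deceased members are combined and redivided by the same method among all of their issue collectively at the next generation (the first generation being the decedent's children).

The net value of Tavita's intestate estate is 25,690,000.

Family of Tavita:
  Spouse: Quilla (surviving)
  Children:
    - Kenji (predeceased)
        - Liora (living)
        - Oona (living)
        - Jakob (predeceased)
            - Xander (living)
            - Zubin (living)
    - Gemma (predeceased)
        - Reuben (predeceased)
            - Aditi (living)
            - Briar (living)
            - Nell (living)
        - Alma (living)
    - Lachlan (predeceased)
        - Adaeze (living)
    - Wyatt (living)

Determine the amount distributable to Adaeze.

Quilla first takes 250,000, leaving a balance of 25,440,000. Quilla then takes one-quarter of the balance (6,360,000), for a total of 6,610,000. The remaining 19,080,000 passes to the descendants.
The descendants' portion (19,080,000) is divided at the children's generation into 4 shares of 4,770,000. Wyatt takes 4,770,000. The 3 shares of the deceased (Kenji, Gemma, and Lachlan) are combined into a pool of 14,310,000.
That pool (14,310,000) is divided at the grandchildren's generation into 6 shares of 2,385,000. Liora, Oona, Alma, and Adaeze each take 2,385,000. The 2 shares of the deceased (Jakob and Reuben) are combined into a pool of 4,770,000.
That pool (4,770,000) is divided at the great-grandchildren's generation equally among Xander, Zubin, Aditi, Briar, and Nell: 954,000 each.

Adaeze receives 2,385,000.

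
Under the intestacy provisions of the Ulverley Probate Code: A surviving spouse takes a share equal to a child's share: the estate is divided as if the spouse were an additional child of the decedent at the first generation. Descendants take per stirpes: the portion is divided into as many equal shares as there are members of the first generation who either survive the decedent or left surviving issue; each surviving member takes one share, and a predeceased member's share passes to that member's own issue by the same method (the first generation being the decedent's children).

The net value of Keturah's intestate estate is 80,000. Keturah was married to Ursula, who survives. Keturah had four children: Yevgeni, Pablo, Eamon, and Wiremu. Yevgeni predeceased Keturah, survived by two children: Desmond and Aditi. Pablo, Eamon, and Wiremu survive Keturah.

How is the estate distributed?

The spouse counts as an additional share at the children's level, so there are 5 primary shares of 16,000. Ursula takes one such share (16,000).
The children's combined portion (64,000) is divided into 4 shares of 16,000: Pablo, Eamon, and Wiremu each take 16,000; Yevgeni's 16,000 share passes to Yevgeni's issue.
Yevgeni's share (16,000) is divided into 2 shares of 8,000: Desmond and Aditi each take 8,000.

Ursula: 16,000; Desmond: 8,000; Aditi: 8,000; Pablo: 16,000; Eamon: 16,000; Wiremu: 16,000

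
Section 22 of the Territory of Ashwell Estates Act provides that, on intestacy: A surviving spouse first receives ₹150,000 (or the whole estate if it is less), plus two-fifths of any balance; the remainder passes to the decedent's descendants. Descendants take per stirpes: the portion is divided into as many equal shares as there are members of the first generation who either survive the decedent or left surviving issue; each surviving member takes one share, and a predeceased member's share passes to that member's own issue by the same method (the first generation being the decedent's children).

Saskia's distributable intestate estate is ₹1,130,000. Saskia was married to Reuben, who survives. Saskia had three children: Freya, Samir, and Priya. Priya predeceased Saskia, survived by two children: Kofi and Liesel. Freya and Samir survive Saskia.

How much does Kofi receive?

Kofi receives ₹98,000.

Reuben first takes ₹150,000, leaving a balance of ₹980,000. Reuben then takes two-fifths of the balance (₹392,000), for a total of ₹542,000. The remaining ₹588,000 passes to the descendants.
The descendants' portion (₹588,000) is divided into 3 shares of ₹196,000: Freya and Samir each take ₹196,000; Priya's ₹196,000 share passes to Priya's issue.
Priya's share (₹196,000) is divided into 2 shares of ₹98,000: Kofi and Liesel each take ₹98,000.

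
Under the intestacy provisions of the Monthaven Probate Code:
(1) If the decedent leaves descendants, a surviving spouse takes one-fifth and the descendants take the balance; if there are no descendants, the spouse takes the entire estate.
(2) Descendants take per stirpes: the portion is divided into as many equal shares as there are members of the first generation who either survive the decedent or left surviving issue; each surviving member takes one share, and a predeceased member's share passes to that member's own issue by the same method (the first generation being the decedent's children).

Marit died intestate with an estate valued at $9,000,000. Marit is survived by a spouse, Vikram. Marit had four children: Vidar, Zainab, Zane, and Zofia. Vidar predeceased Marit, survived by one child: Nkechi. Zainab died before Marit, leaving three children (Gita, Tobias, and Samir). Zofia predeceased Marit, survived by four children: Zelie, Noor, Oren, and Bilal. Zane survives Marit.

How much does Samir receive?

Vikram takes one-fifth of $9,000,000 = $1,800,000. The remaining $7,200,000 passes to the descendants.
The descendants' portion ($7,200,000) is divided into 4 shares of $1,800,000: Zane takes $1,800,000; Vidar's $1,800,000 share passes to Vidar's issue; Zainab's $1,800,000 share passes to Zainab's issue; Zofia's $1,800,000 share passes to Zofia's issue.
Vidar's share ($1,800,000) passes entirely to Nkechi.
Zainab's share ($1,800,000) is divided into 3 shares of $600,000: Gita, Tobias, and Samir each take $600,000.
Zofia's share ($1,800,000) is divided into 4 shares of $450,000: Zelie, Noor, Oren, and Bilal each take $450,000.

Samir receives $600,000.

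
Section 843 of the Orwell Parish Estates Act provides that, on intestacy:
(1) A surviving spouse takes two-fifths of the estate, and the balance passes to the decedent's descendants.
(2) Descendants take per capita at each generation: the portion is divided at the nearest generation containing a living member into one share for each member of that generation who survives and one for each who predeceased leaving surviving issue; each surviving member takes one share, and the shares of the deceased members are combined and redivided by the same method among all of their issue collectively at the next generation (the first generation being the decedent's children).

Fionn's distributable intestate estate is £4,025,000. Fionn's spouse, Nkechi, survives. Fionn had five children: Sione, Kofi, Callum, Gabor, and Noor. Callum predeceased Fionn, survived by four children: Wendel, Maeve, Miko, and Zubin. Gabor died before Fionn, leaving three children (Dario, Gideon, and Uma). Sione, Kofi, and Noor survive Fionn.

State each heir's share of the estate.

Nkechi: £1,610,000; Sione: £483,000; Kofi: £483,000; Wendel: £138,000; Maeve: £138,000; Miko: £138,000; Zubin: £138,000; Dario: £138,000; Gideon: £138,000; Uma: £138,000; Noor: £483,000

Nkechi takes two-fifths of £4,025,000 = £1,610,000. The remaining £2,415,000 passes to the descendants.
The descendants' portion (£2,415,000) is divided at the children's generation into 5 shares of £483,000. Sione, Kofi, and Noor each take £483,000. The 2 shares of the deceased (Callum and Gabor) are combined into a pool of £966,000.
That pool (£966,000) is divided at the grandchildren's generation equally among Wendel, Maeve, Miko, Zubin, Dario, Gideon, and Uma: £138,000 each.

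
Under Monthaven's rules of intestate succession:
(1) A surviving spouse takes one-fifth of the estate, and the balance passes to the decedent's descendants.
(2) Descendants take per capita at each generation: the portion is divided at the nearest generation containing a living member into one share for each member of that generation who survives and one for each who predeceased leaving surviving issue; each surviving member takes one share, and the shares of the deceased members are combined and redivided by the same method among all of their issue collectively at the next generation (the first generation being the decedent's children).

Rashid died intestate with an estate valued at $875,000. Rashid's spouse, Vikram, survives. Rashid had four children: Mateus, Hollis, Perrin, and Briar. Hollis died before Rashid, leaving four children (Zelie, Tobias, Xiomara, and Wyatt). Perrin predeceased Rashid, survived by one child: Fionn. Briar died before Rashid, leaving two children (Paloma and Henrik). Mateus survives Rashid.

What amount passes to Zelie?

Vikram takes one-fifth of $875,000 = $175,000. The remaining $700,000 passes to the descendants.
The descendants' portion ($700,000) is divided at the children's generation into 4 shares of $175,000. Mateus takes $175,000. The 3 shares of the deceased (Hollis, Perrin, and Briar) are combined into a pool of $525,000.
That pool ($525,000) is divided at the grandchildren's generation equally among Zelie, Tobias, Xiomara, Wyatt, Fionn, Paloma, and Henrik: $75,000 each.

Zelie receives $75,000.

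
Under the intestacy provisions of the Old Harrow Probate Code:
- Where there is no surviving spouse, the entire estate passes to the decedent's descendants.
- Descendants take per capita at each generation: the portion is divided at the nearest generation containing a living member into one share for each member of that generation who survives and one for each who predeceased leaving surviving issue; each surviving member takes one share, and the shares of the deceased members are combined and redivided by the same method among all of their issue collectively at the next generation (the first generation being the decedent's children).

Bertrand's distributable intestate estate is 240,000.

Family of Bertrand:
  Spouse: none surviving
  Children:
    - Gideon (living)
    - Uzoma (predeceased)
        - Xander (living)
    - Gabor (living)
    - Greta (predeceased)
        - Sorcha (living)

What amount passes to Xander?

The entire 240,000 passes to the descendants.
That amount (240,000) is divided at the children's generation into 4 shares of 60,000. Gideon and Gabor each take 60,000. The 2 shares of the deceased (Uzoma and Greta) are combined into a pool of 120,000.
That pool (120,000) is divided at the grandchildren's generation equally among Xander and Sorcha: 60,000 each.

Xander receives 60,000.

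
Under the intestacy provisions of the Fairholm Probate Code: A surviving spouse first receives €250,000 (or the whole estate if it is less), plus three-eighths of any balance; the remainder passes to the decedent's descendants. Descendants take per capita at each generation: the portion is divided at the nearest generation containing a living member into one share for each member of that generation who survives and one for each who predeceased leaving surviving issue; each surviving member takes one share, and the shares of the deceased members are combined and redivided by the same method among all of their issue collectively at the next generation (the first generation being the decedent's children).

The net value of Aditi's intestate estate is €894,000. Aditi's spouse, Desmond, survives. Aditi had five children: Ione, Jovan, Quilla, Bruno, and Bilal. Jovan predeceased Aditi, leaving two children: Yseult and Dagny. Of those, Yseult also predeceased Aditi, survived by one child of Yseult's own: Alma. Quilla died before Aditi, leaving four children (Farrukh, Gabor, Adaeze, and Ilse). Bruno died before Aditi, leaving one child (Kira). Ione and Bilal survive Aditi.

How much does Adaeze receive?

Adaeze receives €34,500.

Desmond first takes €250,000, leaving a balance of €644,000. Desmond then takes three-eighths of the balance (€241,500), for a total of €491,500. The remaining €402,500 passes to the descendants.
The descendants' portion (€402,500) is divided at the children's generation into 5 shares of €80,500. Ione and Bilal each take €80,500. The 3 shares of the deceased (Jovan, Quilla, and Bruno) are combined into a pool of €241,500.
That pool (€241,500) is divided at the grandchildren's generation into 7 shares of €34,500. Dagny, Farrukh, Gabor, Adaeze, Ilse, and Kira each take €34,500. The remaining share for the deceased Yseult (€34,500) is carried to the next generation.
That pool (€34,500) passes entirely to Alma, the sole taker at the great-grandchildren's generation.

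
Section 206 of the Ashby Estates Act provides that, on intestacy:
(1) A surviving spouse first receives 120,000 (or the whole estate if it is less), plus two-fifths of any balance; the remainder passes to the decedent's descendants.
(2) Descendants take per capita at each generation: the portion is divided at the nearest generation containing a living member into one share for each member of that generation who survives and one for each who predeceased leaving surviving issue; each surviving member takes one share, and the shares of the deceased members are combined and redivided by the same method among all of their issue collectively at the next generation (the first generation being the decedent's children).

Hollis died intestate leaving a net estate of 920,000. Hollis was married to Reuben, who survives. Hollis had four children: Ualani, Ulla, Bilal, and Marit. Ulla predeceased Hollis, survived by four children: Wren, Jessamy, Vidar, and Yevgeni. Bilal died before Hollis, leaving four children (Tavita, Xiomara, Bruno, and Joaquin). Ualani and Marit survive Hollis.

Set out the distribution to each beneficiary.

Reuben: 440,000; Ualani: 120,000; Wren: 30,000; Jessamy: 30,000; Vidar: 30,000; Yevgeni: 30,000; Tavita: 30,000; Xiomara: 30,000; Bruno: 30,000; Joaquin: 30,000; Marit: 120,000

Reuben first takes 120,000, leaving a balance of 800,000. Reuben then takes two-fifths of the balance (320,000), for a total of 440,000. The remaining 480,000 passes to the descendants.
The descendants' portion (480,000) is divided at the children's generation into 4 shares of 120,000. Ualani and Marit each take 120,000. The 2 shares of the deceased (Ulla and Bilal) are combined into a pool of 240,000.
That pool (240,000) is divided at the grandchildren's generation equally among Wren, Jessamy, Vidar, Yevgeni, Tavita, Xiomara, Bruno, and Joaquin: 30,000 each.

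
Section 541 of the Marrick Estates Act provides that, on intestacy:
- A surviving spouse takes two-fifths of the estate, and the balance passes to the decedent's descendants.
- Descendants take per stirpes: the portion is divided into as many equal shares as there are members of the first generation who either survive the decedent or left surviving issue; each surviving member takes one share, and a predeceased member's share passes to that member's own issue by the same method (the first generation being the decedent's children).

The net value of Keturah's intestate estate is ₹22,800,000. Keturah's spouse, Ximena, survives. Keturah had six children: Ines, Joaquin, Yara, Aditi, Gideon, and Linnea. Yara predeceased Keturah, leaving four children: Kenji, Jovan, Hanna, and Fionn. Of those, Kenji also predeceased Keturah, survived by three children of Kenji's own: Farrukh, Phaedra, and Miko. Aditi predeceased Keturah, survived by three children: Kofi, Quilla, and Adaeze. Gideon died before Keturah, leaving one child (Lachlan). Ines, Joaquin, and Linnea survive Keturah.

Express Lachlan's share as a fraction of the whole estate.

Ximena takes two-fifths of ₹22,800,000 = ₹9,120,000. The remaining ₹13,680,000 passes to the descendants.
The descendants' portion (₹13,680,000) is divided into 6 shares of ₹2,280,000: Ines, Joaquin, and Linnea each take ₹2,280,000; Yara's ₹2,280,000 share passes to Yara's issue; Aditi's ₹2,280,000 share passes to Aditi's issue; Gideon's ₹2,280,000 share passes to Gideon's issue.
Yara's share (₹2,280,000) is divided into 4 shares of ₹570,000: Jovan, Hanna, and Fionn each take ₹570,000; Kenji's ₹570,000 share passes to Kenji's issue.
Kenji's share (₹570,000) is divided into 3 shares of ₹190,000: Farrukh, Phaedra, and Miko each take ₹190,000.
Aditi's share (₹2,280,000) is divided into 3 shares of ₹760,000: Kofi, Quilla, and Adaeze each take ₹760,000.
Gideon's share (₹2,280,000) passes entirely to Lachlan.

Lachlan receives 1/10 of the estate.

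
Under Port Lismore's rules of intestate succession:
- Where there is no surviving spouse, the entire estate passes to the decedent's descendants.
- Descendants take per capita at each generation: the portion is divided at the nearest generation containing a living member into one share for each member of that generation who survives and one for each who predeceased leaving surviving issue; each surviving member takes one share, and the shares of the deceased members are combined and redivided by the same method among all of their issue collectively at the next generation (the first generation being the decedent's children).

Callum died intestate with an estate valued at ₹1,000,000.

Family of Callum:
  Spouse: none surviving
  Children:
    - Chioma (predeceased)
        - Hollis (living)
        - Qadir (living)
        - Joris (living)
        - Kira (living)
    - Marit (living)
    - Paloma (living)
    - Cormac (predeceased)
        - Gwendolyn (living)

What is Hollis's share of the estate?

The entire ₹1,000,000 passes to the descendants.
That amount (₹1,000,000) is divided at the children's generation into 4 shares of ₹250,000. Marit and Paloma each take ₹250,000. The 2 shares of the deceased (Chioma and Cormac) are combined into a pool of ₹500,000.
That pool (₹500,000) is divided at the grandchildren's generation equally among Hollis, Qadir, Joris, Kira, and Gwendolyn: ₹100,000 each.

Hollis receives ₹100,000.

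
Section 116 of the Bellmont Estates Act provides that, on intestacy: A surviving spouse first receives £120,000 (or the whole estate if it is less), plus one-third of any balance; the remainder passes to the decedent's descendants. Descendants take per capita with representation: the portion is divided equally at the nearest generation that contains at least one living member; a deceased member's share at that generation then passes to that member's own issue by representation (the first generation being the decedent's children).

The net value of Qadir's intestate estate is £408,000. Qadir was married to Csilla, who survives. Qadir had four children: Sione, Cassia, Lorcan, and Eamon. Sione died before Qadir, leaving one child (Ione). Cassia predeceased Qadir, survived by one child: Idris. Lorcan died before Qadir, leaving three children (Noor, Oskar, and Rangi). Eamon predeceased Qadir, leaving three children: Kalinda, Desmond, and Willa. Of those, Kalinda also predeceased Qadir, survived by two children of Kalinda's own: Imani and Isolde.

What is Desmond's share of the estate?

Desmond receives £24,000.

Csilla first takes £120,000, leaving a balance of £288,000. Csilla then takes one-third of the balance (£96,000), for a total of £216,000. The remaining £192,000 passes to the descendants.
No child survives, so the initial division is made at the grandchildren's generation.
The descendants' portion (£192,000) is divided into 8 shares of £24,000: Ione, Idris, Noor, Oskar, Rangi, Desmond, and Willa each take £24,000; Kalinda's £24,000 share passes to Kalinda's issue.
Kalinda's share (£24,000) is divided into 2 shares of £12,000: Imani and Isolde each take £12,000.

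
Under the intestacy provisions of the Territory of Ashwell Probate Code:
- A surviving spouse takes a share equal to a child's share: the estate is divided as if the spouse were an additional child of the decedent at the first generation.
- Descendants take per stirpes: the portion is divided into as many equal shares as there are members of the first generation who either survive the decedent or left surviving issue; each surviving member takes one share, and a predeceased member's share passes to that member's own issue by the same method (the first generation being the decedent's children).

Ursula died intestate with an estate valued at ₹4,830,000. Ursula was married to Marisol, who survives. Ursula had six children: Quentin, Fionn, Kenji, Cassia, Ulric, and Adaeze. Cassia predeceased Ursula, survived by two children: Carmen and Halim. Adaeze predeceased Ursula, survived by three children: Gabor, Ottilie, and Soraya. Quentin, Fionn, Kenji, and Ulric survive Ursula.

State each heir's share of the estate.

The spouse counts as an additional share at the children's level, so there are 7 primary shares of ₹690,000. Marisol takes one such share (₹690,000).
The children's combined portion (₹4,140,000) is divided into 6 shares of ₹690,000: Quentin, Fionn, Kenji, and Ulric each take ₹690,000; Cassia's ₹690,000 share passes to Cassia's issue; Adaeze's ₹690,000 share passes to Adaeze's issue.
Cassia's share (₹690,000) is divided into 2 shares of ₹345,000: Carmen and Halim each take ₹345,000.
Adaeze's share (₹690,000) is divided into 3 shares of ₹230,000: Gabor, Ottilie, and Soraya each take ₹230,000.

Marisol: ₹690,000; Quentin: ₹690,000; Fionn: ₹690,000; Kenji: ₹690,000; Carmen: ₹345,000; Halim: ₹345,000; Ulric: ₹690,000; Gabor: ₹230,000; Ottilie: ₹230,000; Soraya: ₹230,000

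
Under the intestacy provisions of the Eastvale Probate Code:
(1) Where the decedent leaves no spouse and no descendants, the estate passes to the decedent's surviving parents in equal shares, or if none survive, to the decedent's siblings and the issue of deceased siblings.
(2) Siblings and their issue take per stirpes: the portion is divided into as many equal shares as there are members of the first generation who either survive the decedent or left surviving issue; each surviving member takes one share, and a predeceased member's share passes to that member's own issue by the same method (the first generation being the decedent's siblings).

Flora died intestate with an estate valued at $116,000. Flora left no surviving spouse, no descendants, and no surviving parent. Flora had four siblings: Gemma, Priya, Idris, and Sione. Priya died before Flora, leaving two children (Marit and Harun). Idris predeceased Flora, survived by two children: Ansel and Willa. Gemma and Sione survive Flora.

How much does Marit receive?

Marit receives $14,500.

The entire $116,000 passes to the siblings and their issue.
That amount ($116,000) is divided into 4 shares of $29,000: Gemma and Sione each take $29,000; Priya's $29,000 share passes to Priya's issue; Idris's $29,000 share passes to Idris's issue.
Priya's share ($29,000) is divided into 2 shares of $14,500: Marit and Harun each take $14,500.
Idris's share ($29,000) is divided into 2 shares of $14,500: Ansel and Willa each take $14,500.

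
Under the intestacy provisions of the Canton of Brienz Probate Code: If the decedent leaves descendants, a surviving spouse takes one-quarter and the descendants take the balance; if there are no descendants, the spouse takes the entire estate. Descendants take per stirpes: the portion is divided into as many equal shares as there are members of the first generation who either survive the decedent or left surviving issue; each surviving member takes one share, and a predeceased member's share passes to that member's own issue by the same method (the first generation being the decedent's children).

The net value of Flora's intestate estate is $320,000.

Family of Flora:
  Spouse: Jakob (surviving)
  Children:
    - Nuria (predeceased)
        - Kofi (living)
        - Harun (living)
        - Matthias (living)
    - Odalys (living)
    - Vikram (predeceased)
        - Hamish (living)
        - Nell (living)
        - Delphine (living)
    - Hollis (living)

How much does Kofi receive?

Kofi receives $20,000.

Jakob takes one-quarter of $320,000 = $80,000. The remaining $240,000 passes to the descendants.
The descendants' portion ($240,000) is divided into 4 shares of $60,000: Odalys and Hollis each take $60,000; Nuria's $60,000 share passes to Nuria's issue; Vikram's $60,000 share passes to Vikram's issue.
Nuria's share ($60,000) is divided into 3 shares of $20,000: Kofi, Harun, and Matthias each take $20,000.
Vikram's share ($60,000) is divided into 3 shares of $20,000: Hamish, Nell, and Delphine each take $20,000.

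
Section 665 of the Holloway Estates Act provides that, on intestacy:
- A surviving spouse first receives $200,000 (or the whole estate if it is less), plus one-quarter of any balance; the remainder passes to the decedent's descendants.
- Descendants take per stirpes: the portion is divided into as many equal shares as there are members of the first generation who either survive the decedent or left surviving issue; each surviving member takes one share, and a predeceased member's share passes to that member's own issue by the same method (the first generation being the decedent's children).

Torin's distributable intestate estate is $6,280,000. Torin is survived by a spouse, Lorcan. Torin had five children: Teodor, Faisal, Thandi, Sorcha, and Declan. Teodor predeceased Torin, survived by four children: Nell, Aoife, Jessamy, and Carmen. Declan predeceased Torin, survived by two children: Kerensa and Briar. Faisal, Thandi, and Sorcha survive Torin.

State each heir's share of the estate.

Lorcan first takes $200,000, leaving a balance of $6,080,000. Lorcan then takes one-quarter of the balance ($1,520,000), for a total of $1,720,000. The remaining $4,560,000 passes to the descendants.
The descendants' portion ($4,560,000) is divided into 5 shares of $912,000: Faisal, Thandi, and Sorcha each take $912,000; Teodor's $912,000 share passes to Teodor's issue; Declan's $912,000 share passes to Declan's issue.
Teodor's share ($912,000) is divided into 4 shares of $228,000: Nell, Aoife, Jessamy, and Carmen each take $228,000.
Declan's share ($912,000) is divided into 2 shares of $456,000: Kerensa and Briar each take $456,000.

Lorcan: $1,720,000; Nell: $228,000; Aoife: $228,000; Jessamy: $228,000; Carmen: $228,000; Faisal: $912,000; Thandi: $912,000; Sorcha: $912,000; Kerensa: $456,000; Briar: $456,000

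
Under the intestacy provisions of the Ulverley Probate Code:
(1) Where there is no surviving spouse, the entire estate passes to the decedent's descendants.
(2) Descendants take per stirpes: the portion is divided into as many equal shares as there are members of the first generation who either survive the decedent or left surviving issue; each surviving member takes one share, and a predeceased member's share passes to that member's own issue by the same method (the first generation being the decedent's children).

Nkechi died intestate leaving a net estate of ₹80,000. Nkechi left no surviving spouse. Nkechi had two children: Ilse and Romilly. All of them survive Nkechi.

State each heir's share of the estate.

Ilse: ₹40,000; Romilly: ₹40,000

The entire ₹80,000 passes to the descendants.
That amount (₹80,000) is divided into 2 shares of ₹40,000: Ilse and Romilly each take ₹40,000.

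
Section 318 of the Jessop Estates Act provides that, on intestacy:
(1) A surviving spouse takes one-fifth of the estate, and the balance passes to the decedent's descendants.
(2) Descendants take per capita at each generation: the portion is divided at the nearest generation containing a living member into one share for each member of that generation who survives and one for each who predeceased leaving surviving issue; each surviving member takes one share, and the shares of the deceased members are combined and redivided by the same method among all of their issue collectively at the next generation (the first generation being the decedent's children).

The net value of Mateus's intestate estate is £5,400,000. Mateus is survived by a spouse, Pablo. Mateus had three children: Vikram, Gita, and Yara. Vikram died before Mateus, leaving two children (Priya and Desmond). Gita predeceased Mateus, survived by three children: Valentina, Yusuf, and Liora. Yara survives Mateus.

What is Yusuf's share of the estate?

Yusuf receives £576,000.

Pablo takes one-fifth of £5,400,000 = £1,080,000. The remaining £4,320,000 passes to the descendants.
The descendants' portion (£4,320,000) is divided at the children's generation into 3 shares of £1,440,000. Yara takes £1,440,000. The 2 shares of the deceased (Vikram and Gita) are combined into a pool of £2,880,000.
That pool (£2,880,000) is divided at the grandchildren's generation equally among Priya, Desmond, Valentina, Yusuf, and Liora: £576,000 each.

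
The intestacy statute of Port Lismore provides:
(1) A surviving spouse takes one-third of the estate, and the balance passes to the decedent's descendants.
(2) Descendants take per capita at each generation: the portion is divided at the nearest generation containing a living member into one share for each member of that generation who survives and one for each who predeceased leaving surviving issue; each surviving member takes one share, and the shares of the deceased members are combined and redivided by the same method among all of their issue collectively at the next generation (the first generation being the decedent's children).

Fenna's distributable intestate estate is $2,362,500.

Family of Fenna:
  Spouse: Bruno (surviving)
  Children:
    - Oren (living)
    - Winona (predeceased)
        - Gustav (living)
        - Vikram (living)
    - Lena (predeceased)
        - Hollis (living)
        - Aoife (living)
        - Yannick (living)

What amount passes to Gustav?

Bruno takes one-third of $2,362,500 = $787,500. The remaining $1,575,000 passes to the descendants.
The descendants' portion ($1,575,000) is divided at the children's generation into 3 shares of $525,000. Oren takes $525,000. The 2 shares of the deceased (Winona and Lena) are combined into a pool of $1,050,000.
That pool ($1,050,000) is divided at the grandchildren's generation equally among Gustav, Vikram, Hollis, Aoife, and Yannick: $210,000 each.

Gustav receives $210,000.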